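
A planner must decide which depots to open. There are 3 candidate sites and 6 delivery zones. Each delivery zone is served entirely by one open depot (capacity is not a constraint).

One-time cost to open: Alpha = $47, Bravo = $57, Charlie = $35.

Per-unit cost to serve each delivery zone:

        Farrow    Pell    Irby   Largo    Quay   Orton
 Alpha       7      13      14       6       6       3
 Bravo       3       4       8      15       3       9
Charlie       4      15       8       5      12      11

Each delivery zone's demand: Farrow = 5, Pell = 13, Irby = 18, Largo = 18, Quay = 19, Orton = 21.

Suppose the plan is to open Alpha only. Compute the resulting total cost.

Each delivery zone is assigned to its cheapest site among the open ones.
{Alpha}: Farrow→Alpha 7·5=35, Pell→Alpha 13·13=169, Irby→Alpha 14·18=252, Largo→Alpha 6·18=108, Quay→Alpha 6·19=114, Orton→Alpha 3·21=63. Service 741; fixed 47; total 788.

Total cost: 788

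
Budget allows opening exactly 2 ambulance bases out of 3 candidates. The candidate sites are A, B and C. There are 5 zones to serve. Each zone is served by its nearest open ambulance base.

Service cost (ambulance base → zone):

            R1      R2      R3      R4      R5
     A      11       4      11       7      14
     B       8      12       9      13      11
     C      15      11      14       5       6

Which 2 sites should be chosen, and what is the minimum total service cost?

Choose A and C; total service cost 37.

With exactly 2 open, each zone uses its cheapest among the chosen.
{A, C}: R1→A 11, R2→A 4, R3→A 11, R4→C 5, R5→C 6. Service cost 37.
{A, B}: service cost 39
{B, C}: service cost 39
Among all 3 size-2 choices, {A, C} is lowest.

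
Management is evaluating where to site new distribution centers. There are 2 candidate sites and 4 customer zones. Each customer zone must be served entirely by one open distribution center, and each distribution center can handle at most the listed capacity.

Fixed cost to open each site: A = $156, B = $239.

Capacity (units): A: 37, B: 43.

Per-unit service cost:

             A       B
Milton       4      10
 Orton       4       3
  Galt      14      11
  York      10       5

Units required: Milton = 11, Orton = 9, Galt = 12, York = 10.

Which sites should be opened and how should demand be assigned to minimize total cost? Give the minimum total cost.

Minimum total cost: 558

Open {B}: Milton→B 10·11=110, Orton→B 3·9=27, Galt→B 11·12=132, York→B 5·10=50.
Loads: B carries 42/43. Service 319; fixed 239; total 558.
Next best feasible plan costs 648.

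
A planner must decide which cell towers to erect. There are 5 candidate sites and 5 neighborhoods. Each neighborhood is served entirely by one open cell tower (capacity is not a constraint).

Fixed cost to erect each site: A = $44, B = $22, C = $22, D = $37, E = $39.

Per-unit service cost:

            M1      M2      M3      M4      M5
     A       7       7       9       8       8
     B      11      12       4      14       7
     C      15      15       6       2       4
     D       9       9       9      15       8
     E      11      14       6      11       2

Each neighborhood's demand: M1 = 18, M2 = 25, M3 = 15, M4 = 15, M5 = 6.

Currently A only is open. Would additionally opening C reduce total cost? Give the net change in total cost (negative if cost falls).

Current service cost with {A}: 604.
Adding C: each neighborhood re-picks its cheapest; new service cost 445, saving 159.
Extra fixed cost: 22. Net change = 22 − 159 = -137.
(Totals: 648 → 511.)

Yes — net change −137 (cost falls by 137).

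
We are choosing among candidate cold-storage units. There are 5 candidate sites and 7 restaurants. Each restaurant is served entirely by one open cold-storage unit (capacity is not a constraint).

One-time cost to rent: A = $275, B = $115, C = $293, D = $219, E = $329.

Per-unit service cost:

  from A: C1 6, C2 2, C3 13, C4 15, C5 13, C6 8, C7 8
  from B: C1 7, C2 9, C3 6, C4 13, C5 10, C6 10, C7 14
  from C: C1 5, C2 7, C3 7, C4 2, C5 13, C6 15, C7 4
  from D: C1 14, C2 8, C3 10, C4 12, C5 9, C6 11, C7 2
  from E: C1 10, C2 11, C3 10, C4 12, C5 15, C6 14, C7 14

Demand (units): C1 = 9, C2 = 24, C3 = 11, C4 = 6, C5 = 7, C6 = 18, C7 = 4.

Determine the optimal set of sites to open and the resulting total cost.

For any fixed open set, each restaurant goes to its cheapest open site; total = fixed + service.
{B}: C1→B 7·9=63, C2→B 9·24=216, C3→B 6·11=66, C4→B 13·6=78, C5→B 10·7=70, C6→B 10·18=180, C7→B 14·4=56. Service 729; fixed 115; total 844.
{A}: service 602 + fixed 275 = 877
{A, B}: service 492 + fixed 390 = 882
{A, B, C, D, E}: C1→C 5·9=45, C2→A 2·24=48, C3→B 6·11=66, C4→C 2·6=12, C5→D 9·7=63, C6→A 8·18=144, C7→D 2·4=8. Service 386; fixed 1231; total 1617.
No other subset beats 844.

Open B only; minimum total cost 844.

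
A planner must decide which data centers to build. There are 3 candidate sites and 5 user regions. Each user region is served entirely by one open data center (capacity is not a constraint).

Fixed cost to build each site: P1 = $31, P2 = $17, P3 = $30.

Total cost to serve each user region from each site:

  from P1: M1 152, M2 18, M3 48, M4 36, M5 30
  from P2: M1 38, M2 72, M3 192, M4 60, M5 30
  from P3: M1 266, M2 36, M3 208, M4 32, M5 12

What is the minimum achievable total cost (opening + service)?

Minimum total cost: 218

For any fixed open set, each user region goes to its cheapest open site; total = fixed + service.
{P1, P2}: M1→P2 38, M2→P1 18, M3→P1 48, M4→P1 36, M5→P1 30. Service 170; fixed 48; total 218.
{P1, P2, P3}: service 148 + fixed 78 = 226
{P1}: service 284 + fixed 31 = 315
{P2}: service 392 + fixed 17 = 409
No other subset beats 218.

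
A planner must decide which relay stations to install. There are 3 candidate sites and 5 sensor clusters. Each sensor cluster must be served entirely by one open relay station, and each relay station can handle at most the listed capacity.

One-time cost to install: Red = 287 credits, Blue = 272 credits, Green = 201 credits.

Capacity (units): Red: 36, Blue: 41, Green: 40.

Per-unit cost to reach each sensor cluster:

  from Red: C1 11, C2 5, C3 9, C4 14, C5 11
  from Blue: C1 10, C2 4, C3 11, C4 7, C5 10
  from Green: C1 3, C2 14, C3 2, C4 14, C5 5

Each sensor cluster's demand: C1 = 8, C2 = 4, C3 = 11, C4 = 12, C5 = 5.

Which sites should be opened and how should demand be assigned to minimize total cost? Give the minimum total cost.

Minimum total cost: 496

Open {Green}: C1→Green 3·8=24, C2→Green 14·4=56, C3→Green 2·11=22, C4→Green 14·12=168, C5→Green 5·5=25.
Loads: Green carries 40/40. Service 295; fixed 201; total 496.
Next best feasible plan costs 623.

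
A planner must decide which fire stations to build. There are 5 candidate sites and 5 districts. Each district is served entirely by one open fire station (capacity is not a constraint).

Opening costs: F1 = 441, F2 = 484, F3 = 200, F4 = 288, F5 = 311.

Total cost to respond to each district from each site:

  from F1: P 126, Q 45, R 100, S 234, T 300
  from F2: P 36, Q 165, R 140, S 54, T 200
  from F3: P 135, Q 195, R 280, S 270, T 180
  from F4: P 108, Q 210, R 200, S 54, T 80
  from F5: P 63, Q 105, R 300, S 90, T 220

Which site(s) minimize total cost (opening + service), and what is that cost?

For any fixed open set, each district goes to its cheapest open site; total = fixed + service.
{F4}: P→F4 108, Q→F4 210, R→F4 200, S→F4 54, T→F4 80. Service 652; fixed 288; total 940.
{F2}: service 595 + fixed 484 = 1079
{F5}: P→F5 63, Q→F5 105, R→F5 300, S→F5 90, T→F5 220. Service 778; fixed 311; total 1089.
{F1, F2, F3, F4, F5}: service 315 + fixed 1724 = 2039
No other subset beats 940.

Open F4 only; minimum total cost 940.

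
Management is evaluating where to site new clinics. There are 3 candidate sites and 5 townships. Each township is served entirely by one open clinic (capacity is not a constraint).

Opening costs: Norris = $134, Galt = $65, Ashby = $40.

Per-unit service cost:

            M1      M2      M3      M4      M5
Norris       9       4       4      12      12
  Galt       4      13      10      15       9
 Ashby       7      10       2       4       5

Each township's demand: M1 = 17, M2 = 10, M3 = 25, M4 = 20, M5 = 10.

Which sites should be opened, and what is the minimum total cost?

Open Ashby only; minimum total cost 439.

For any fixed open set, each township goes to its cheapest open site; total = fixed + service.
{Ashby}: M1→Ashby 7·17=119, M2→Ashby 10·10=100, M3→Ashby 2·25=50, M4→Ashby 4·20=80, M5→Ashby 5·10=50. Service 399; fixed 40; total 439.
{Galt, Ashby}: M1→Galt 4·17=68, M2→Ashby 10·10=100, M3→Ashby 2·25=50, M4→Ashby 4·20=80, M5→Ashby 5·10=50. Service 348; fixed 105; total 453.
{Norris, Ashby}: service 339 + fixed 174 = 513
{Norris, Galt, Ashby}: M1→Galt 4·17=68, M2→Norris 4·10=40, M3→Ashby 2·25=50, M4→Ashby 4·20=80, M5→Ashby 5·10=50. Service 288; fixed 239; total 527.
No other subset beats 439.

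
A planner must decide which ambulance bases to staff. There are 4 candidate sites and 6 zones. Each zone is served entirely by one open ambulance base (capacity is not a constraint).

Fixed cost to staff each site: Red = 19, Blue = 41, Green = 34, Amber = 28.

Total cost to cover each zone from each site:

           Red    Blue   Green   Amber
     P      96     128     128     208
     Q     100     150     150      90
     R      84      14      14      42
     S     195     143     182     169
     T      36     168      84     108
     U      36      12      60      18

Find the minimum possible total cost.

Minimum total cost: 461

For any fixed open set, each zone goes to its cheapest open site; total = fixed + service.
{Red, Blue}: P→Red 96, Q→Red 100, R→Blue 14, S→Blue 143, T→Red 36, U→Blue 12. Service 401; fixed 60; total 461.
{Red, Blue, Amber}: service 391 + fixed 88 = 479
{Red, Blue, Green}: service 401 + fixed 94 = 495
{Red, Blue, Green, Amber}: service 391 + fixed 122 = 513
No other subset beats 461.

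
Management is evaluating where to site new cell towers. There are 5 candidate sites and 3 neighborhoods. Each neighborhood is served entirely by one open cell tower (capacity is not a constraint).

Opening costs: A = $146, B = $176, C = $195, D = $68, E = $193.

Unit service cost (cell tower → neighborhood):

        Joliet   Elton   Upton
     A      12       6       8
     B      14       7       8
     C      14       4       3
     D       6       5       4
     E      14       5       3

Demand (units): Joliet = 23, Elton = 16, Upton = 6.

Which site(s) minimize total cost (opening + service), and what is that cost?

Open D only; minimum total cost 310.

For any fixed open set, each neighborhood goes to its cheapest open site; total = fixed + service.
{D}: Joliet→D 6·23=138, Elton→D 5·16=80, Upton→D 4·6=24. Service 242; fixed 68; total 310.
{A, D}: service 242 + fixed 214 = 456
{C, D}: Joliet→D 6·23=138, Elton→C 4·16=64, Upton→C 3·6=18. Service 220; fixed 263; total 483.
{A, B, C, D, E}: Joliet→D 6·23=138, Elton→C 4·16=64, Upton→C 3·6=18. Service 220; fixed 778; total 998.
No other subset beats 310.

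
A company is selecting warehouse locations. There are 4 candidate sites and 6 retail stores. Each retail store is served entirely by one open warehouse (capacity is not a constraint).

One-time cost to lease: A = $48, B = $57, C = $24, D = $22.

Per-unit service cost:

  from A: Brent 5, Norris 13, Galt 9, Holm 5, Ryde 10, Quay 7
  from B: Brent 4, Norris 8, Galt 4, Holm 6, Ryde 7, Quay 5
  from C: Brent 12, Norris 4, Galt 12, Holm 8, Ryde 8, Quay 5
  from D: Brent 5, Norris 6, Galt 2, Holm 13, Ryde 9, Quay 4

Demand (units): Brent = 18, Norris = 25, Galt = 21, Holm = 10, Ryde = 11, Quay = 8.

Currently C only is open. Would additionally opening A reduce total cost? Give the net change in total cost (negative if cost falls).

Yes — net change −171 (cost falls by 171).

Current service cost with {C}: 776.
Adding A: each retail store re-picks its cheapest; new service cost 557, saving 219.
Extra fixed cost: 48. Net change = 48 − 219 = -171.
(Totals: 800 → 629.)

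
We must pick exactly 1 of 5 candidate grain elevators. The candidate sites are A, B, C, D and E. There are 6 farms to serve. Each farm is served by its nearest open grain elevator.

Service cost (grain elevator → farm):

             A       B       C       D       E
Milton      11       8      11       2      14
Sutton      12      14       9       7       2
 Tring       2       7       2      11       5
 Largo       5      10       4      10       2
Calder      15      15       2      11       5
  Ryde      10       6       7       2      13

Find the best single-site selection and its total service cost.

With exactly 1 open, each farm uses its cheapest among the chosen.
{C}: Milton→C 11, Sutton→C 9, Tring→C 2, Largo→C 4, Calder→C 2, Ryde→C 7. Service cost 35.
{E}: service cost 41
{D}: service cost 43
Among all 5 size-1 choices, {C} is lowest.

Choose C only; total service cost 35.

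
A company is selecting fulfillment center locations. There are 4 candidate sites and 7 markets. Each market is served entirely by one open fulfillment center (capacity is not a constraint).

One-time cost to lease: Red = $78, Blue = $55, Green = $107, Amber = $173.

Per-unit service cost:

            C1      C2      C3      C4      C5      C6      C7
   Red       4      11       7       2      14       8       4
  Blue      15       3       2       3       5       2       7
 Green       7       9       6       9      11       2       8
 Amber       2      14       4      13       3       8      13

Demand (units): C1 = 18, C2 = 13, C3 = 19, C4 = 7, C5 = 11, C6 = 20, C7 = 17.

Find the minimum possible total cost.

For any fixed open set, each market goes to its cheapest open site; total = fixed + service.
{Red, Blue}: C1→Red 4·18=72, C2→Blue 3·13=39, C3→Blue 2·19=38, C4→Red 2·7=14, C5→Blue 5·11=55, C6→Blue 2·20=40, C7→Red 4·17=68. Service 326; fixed 133; total 459.
{Blue, Amber}: service 326 + fixed 228 = 554
{Red, Blue, Green}: C1→Red 4·18=72, C2→Blue 3·13=39, C3→Blue 2·19=38, C4→Red 2·7=14, C5→Blue 5·11=55, C6→Blue 2·20=40, C7→Red 4·17=68. Service 326; fixed 240; total 566.
{Red, Blue, Green, Amber}: service 268 + fixed 413 = 681
No other subset beats 459.

Minimum total cost: 459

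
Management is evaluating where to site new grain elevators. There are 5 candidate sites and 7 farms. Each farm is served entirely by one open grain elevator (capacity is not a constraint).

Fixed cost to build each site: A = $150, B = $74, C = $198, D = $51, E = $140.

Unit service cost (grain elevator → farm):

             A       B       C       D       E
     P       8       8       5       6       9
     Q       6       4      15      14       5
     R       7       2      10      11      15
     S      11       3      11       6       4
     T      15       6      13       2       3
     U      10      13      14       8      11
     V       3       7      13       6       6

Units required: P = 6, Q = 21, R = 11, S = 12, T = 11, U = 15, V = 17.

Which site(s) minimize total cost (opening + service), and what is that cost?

Open B and D; minimum total cost 547.

For any fixed open set, each farm goes to its cheapest open site; total = fixed + service.
{B, D}: P→D 6·6=36, Q→B 4·21=84, R→B 2·11=22, S→B 3·12=36, T→D 2·11=22, U→D 8·15=120, V→D 6·17=102. Service 422; fixed 125; total 547.
{B}: P→B 8·6=48, Q→B 4·21=84, R→B 2·11=22, S→B 3·12=36, T→B 6·11=66, U→B 13·15=195, V→B 7·17=119. Service 570; fixed 74; total 644.
{A, B, D}: P→D 6·6=36, Q→B 4·21=84, R→B 2·11=22, S→B 3·12=36, T→D 2·11=22, U→D 8·15=120, V→A 3·17=51. Service 371; fixed 275; total 646.
{A, B, C, D, E}: P→C 5·6=30, Q→B 4·21=84, R→B 2·11=22, S→B 3·12=36, T→D 2·11=22, U→D 8·15=120, V→A 3·17=51. Service 365; fixed 613; total 978.
No other subset beats 547.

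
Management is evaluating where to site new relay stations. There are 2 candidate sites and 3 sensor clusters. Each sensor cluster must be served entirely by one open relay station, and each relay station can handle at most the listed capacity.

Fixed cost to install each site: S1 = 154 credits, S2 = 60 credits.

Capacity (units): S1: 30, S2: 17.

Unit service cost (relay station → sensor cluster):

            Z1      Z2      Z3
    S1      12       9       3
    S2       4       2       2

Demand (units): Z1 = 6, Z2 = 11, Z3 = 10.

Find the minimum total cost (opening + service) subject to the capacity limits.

Open {S1, S2}: Z1→S2 4·6=24, Z2→S2 2·11=22, Z3→S1 3·10=30.
Loads: S1 carries 10/30, S2 carries 17/17. Service 76; fixed 214; total 290.
Next best feasible plan costs 338.

Minimum total cost: 290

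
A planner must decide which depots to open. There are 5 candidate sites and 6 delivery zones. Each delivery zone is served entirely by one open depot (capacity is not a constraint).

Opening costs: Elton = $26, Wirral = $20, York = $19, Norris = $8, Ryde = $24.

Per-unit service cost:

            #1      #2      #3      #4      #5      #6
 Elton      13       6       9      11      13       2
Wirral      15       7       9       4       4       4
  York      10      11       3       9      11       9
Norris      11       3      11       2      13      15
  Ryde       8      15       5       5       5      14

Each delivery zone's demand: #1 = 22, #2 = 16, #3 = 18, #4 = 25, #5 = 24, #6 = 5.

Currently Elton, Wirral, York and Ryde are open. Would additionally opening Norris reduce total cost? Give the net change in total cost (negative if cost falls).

Current service cost with {Elton, Wirral, York, Ryde}: 532.
Adding Norris: each delivery zone re-picks its cheapest; new service cost 434, saving 98.
Extra fixed cost: 8. Net change = 8 − 98 = -90.
(Totals: 621 → 531.)

Yes — net change −90 (cost falls by 90).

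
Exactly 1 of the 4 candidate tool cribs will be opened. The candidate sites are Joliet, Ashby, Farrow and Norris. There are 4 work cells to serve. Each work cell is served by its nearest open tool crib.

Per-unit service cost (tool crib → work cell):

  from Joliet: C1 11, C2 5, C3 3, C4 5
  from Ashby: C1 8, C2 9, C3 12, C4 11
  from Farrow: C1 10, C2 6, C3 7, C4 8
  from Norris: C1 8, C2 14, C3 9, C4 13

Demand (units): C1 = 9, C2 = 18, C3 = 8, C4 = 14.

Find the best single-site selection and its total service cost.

With exactly 1 open, each work cell uses its cheapest among the chosen.
{Joliet}: C1→Joliet 11·9=99, C2→Joliet 5·18=90, C3→Joliet 3·8=24, C4→Joliet 5·14=70. Service cost 283.
{Farrow}: service cost 366
{Ashby}: service cost 484
Among all 4 size-1 choices, {Joliet} is lowest.

Choose Joliet only; total service cost 283.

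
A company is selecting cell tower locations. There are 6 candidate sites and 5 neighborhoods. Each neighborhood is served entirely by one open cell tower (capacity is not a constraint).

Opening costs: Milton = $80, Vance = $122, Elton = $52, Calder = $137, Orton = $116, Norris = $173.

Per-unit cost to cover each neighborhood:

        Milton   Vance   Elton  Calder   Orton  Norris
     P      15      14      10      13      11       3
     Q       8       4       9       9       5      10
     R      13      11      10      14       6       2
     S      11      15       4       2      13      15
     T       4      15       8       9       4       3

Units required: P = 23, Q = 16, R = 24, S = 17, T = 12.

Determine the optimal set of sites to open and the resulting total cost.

Open Elton and Norris; minimum total cost 590.

For any fixed open set, each neighborhood goes to its cheapest open site; total = fixed + service.
{Elton, Norris}: P→Norris 3·23=69, Q→Elton 9·16=144, R→Norris 2·24=48, S→Elton 4·17=68, T→Norris 3·12=36. Service 365; fixed 225; total 590.
{Vance, Elton, Norris}: P→Norris 3·23=69, Q→Vance 4·16=64, R→Norris 2·24=48, S→Elton 4·17=68, T→Norris 3·12=36. Service 285; fixed 347; total 632.
{Calder, Norris}: service 331 + fixed 310 = 641
{Milton, Vance, Elton, Calder, Orton, Norris}: P→Norris 3·23=69, Q→Vance 4·16=64, R→Norris 2·24=48, S→Calder 2·17=34, T→Norris 3·12=36. Service 251; fixed 680; total 931.
No other subset beats 590.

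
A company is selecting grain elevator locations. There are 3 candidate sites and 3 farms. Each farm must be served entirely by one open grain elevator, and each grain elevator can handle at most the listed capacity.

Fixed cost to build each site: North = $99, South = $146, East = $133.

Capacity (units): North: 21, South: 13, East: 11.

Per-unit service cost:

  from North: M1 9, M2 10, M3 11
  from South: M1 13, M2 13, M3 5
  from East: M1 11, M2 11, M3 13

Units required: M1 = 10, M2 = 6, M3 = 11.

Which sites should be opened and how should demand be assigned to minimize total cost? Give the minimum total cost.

Minimum total cost: 450

Open {North, South}: M1→North 9·10=90, M2→North 10·6=60, M3→South 5·11=55.
Loads: North carries 16/21, South carries 11/13. Service 205; fixed 245; total 450.
Next best feasible plan costs 509.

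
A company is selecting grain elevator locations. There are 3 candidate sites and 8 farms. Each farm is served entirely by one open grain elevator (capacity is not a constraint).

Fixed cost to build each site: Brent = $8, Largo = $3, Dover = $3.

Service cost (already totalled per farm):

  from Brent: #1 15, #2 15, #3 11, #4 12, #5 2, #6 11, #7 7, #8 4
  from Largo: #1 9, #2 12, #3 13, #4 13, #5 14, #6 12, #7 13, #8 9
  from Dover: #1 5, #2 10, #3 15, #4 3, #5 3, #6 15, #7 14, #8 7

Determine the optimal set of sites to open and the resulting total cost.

Open Brent and Dover; minimum total cost 64.

For any fixed open set, each farm goes to its cheapest open site; total = fixed + service.
{Brent, Dover}: #1→Dover 5, #2→Dover 10, #3→Brent 11, #4→Dover 3, #5→Brent 2, #6→Brent 11, #7→Brent 7, #8→Brent 4. Service 53; fixed 11; total 64.
{Brent, Largo, Dover}: service 53 + fixed 14 = 67
{Largo, Dover}: #1→Dover 5, #2→Dover 10, #3→Largo 13, #4→Dover 3, #5→Dover 3, #6→Largo 12, #7→Largo 13, #8→Dover 7. Service 66; fixed 6; total 72.
{Largo}: service 95 + fixed 3 = 98
No other subset beats 64.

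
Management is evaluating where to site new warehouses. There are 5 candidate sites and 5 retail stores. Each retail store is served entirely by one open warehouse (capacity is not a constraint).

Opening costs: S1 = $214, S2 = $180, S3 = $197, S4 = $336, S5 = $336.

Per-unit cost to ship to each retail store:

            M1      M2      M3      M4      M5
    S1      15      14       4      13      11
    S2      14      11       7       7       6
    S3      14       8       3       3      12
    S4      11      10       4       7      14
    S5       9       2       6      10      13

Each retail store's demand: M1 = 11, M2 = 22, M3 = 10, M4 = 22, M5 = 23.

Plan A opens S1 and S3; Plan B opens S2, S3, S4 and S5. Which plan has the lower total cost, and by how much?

Plan A is cheaper by 336.

Plan A: {S1, S3}: M1→S3 14·11=154, M2→S3 8·22=176, M3→S3 3·10=30, M4→S3 3·22=66, M5→S1 11·23=253. Service 679; fixed 411; total 1090.
Plan B: {S2, S3, S4, S5}: M1→S5 9·11=99, M2→S5 2·22=44, M3→S3 3·10=30, M4→S3 3·22=66, M5→S2 6·23=138. Service 377; fixed 1049; total 1426.
Difference: |1090 − 1426| = 336.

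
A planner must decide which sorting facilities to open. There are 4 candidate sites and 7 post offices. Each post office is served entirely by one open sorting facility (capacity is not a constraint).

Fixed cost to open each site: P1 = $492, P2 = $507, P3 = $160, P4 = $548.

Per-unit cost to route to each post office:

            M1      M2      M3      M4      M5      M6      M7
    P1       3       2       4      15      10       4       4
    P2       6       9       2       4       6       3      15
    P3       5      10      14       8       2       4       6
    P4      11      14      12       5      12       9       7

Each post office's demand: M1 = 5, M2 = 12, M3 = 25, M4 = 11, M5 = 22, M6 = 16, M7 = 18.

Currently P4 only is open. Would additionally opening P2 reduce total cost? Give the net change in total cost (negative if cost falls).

Yes — net change −67 (cost falls by 67).

Current service cost with {P4}: 1112.
Adding P2: each post office re-picks its cheapest; new service cost 538, saving 574.
Extra fixed cost: 507. Net change = 507 − 574 = -67.
(Totals: 1660 → 1593.)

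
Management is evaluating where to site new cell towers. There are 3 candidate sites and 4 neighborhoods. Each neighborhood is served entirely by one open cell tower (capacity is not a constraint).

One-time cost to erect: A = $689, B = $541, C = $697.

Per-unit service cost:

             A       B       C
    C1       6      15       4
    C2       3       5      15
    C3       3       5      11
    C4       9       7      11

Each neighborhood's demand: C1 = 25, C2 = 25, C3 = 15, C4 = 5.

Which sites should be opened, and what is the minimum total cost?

Open A only; minimum total cost 1004.

For any fixed open set, each neighborhood goes to its cheapest open site; total = fixed + service.
{A}: C1→A 6·25=150, C2→A 3·25=75, C3→A 3·15=45, C4→A 9·5=45. Service 315; fixed 689; total 1004.
{B}: C1→B 15·25=375, C2→B 5·25=125, C3→B 5·15=75, C4→B 7·5=35. Service 610; fixed 541; total 1151.
{C}: service 695 + fixed 697 = 1392
{A, B, C}: service 255 + fixed 1927 = 2182
No other subset beats 1004.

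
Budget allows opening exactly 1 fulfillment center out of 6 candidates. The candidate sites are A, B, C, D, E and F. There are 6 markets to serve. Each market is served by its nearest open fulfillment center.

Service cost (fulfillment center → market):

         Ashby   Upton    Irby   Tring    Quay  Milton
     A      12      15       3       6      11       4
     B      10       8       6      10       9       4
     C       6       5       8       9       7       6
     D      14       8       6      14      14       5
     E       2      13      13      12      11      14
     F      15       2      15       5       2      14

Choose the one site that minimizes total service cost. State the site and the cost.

Choose C only; total service cost 41.

With exactly 1 open, each market uses its cheapest among the chosen.
{C}: Ashby→C 6, Upton→C 5, Irby→C 8, Tring→C 9, Quay→C 7, Milton→C 6. Service cost 41.
{B}: service cost 47
{A}: service cost 51
Among all 6 size-1 choices, {C} is lowest.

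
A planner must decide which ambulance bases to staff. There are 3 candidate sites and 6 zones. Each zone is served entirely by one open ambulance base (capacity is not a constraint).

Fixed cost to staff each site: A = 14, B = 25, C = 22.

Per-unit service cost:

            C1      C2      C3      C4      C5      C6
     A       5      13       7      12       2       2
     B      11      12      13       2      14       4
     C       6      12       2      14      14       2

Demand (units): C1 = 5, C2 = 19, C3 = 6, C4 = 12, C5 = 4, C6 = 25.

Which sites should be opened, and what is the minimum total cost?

For any fixed open set, each zone goes to its cheapest open site; total = fixed + service.
{A, B, C}: C1→A 5·5=25, C2→B 12·19=228, C3→C 2·6=12, C4→B 2·12=24, C5→A 2·4=8, C6→A 2·25=50. Service 347; fixed 61; total 408.
{A, B}: C1→A 5·5=25, C2→B 12·19=228, C3→A 7·6=42, C4→B 2·12=24, C5→A 2·4=8, C6→A 2·25=50. Service 377; fixed 39; total 416.
{B, C}: service 400 + fixed 47 = 447
{A}: C1→A 5·5=25, C2→A 13·19=247, C3→A 7·6=42, C4→A 12·12=144, C5→A 2·4=8, C6→A 2·25=50. Service 516; fixed 14; total 530.
No other subset beats 408.

Open A, B and C; minimum total cost 408.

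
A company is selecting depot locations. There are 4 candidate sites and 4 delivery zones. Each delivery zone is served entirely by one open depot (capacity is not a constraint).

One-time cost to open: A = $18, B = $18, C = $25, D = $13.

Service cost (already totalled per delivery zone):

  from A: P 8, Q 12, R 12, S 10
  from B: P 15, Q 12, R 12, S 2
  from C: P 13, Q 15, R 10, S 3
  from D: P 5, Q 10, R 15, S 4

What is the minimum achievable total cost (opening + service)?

For any fixed open set, each delivery zone goes to its cheapest open site; total = fixed + service.
{D}: P→D 5, Q→D 10, R→D 15, S→D 4. Service 34; fixed 13; total 47.
{B}: service 41 + fixed 18 = 59
{A}: P→A 8, Q→A 12, R→A 12, S→A 10. Service 42; fixed 18; total 60.
{A, B, C, D}: service 27 + fixed 74 = 101
(All 15 nonempty subsets were checked; D only is lowest.)

Minimum total cost: 47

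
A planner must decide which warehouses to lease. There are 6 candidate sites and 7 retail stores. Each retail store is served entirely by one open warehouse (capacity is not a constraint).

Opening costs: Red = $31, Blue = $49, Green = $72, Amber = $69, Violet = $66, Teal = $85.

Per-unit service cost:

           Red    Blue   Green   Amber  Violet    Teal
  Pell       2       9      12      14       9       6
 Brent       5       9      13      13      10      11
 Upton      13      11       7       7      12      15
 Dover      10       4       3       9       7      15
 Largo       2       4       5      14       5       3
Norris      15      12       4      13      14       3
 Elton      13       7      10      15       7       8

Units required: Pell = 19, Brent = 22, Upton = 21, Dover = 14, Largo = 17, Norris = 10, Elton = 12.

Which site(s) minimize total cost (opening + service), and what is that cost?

For any fixed open set, each retail store goes to its cheapest open site; total = fixed + service.
{Red, Green}: Pell→Red 2·19=38, Brent→Red 5·22=110, Upton→Green 7·21=147, Dover→Green 3·14=42, Largo→Red 2·17=34, Norris→Green 4·10=40, Elton→Green 10·12=120. Service 531; fixed 103; total 634.
{Red, Blue, Green}: service 495 + fixed 152 = 647
{Red, Green, Violet}: Pell→Red 2·19=38, Brent→Red 5·22=110, Upton→Green 7·21=147, Dover→Green 3·14=42, Largo→Red 2·17=34, Norris→Green 4·10=40, Elton→Violet 7·12=84. Service 495; fixed 169; total 664.
{Red, Blue, Green, Amber, Violet, Teal}: service 485 + fixed 372 = 857
No other subset beats 634.

Open Red and Green; minimum total cost 634.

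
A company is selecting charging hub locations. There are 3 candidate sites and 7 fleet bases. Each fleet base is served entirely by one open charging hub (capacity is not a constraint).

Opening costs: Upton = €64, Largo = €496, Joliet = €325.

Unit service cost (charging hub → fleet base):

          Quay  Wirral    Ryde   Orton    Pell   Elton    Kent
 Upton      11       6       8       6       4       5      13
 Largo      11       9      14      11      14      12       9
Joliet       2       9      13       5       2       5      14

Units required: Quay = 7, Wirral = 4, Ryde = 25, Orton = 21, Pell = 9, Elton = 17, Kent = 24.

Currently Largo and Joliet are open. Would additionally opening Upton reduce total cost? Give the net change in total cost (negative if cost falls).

Current service cost with {Largo, Joliet}: 799.
Adding Upton: each fleet base re-picks its cheapest; new service cost 662, saving 137.
Extra fixed cost: 64. Net change = 64 − 137 = -73.
(Totals: 1620 → 1547.)

Yes — net change −73 (cost falls by 73).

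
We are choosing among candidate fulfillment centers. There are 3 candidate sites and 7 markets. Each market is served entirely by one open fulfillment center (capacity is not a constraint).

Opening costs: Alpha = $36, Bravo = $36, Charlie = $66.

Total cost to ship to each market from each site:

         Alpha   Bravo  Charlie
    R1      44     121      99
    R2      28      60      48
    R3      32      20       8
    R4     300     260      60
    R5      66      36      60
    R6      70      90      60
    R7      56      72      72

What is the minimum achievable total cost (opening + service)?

For any fixed open set, each market goes to its cheapest open site; total = fixed + service.
{Alpha, Charlie}: R1→Alpha 44, R2→Alpha 28, R3→Charlie 8, R4→Charlie 60, R5→Charlie 60, R6→Charlie 60, R7→Alpha 56. Service 316; fixed 102; total 418.
{Alpha, Bravo, Charlie}: service 292 + fixed 138 = 430
{Charlie}: service 407 + fixed 66 = 473
{Alpha}: service 596 + fixed 36 = 632
No other subset beats 418.

Minimum total cost: 418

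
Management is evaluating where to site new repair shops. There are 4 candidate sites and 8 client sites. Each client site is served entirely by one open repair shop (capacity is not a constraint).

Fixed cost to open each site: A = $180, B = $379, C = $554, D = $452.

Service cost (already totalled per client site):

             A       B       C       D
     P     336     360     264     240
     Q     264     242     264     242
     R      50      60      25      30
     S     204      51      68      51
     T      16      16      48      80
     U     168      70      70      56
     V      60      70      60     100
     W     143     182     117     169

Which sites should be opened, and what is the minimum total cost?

Open D only; minimum total cost 1420.

For any fixed open set, each client site goes to its cheapest open site; total = fixed + service.
{D}: P→D 240, Q→D 242, R→D 30, S→D 51, T→D 80, U→D 56, V→D 100, W→D 169. Service 968; fixed 452; total 1420.
{A}: service 1241 + fixed 180 = 1421
{B}: service 1051 + fixed 379 = 1430
{A, B, C, D}: service 807 + fixed 1565 = 2372
(All 15 nonempty subsets were checked; D only is lowest.)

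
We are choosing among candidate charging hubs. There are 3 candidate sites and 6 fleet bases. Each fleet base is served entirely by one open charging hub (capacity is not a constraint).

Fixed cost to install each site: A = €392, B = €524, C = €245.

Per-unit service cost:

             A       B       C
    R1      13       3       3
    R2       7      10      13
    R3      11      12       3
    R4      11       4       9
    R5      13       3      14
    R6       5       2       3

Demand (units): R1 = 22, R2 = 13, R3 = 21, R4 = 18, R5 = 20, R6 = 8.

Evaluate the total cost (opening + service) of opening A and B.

Total cost: 1452

Each fleet base is assigned to its cheapest site among the open ones.
{A, B}: R1→B 3·22=66, R2→A 7·13=91, R3→A 11·21=231, R4→B 4·18=72, R5→B 3·20=60, R6→B 2·8=16. Service 536; fixed 916; total 1452.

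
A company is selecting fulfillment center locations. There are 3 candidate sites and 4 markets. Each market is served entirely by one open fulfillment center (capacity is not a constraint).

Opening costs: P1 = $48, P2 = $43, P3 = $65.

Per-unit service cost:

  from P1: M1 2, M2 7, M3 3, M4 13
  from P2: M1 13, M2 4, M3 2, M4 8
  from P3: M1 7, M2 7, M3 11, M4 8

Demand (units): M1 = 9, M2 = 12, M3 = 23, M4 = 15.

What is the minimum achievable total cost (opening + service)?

For any fixed open set, each market goes to its cheapest open site; total = fixed + service.
{P1, P2}: M1→P1 2·9=18, M2→P2 4·12=48, M3→P2 2·23=46, M4→P2 8·15=120. Service 232; fixed 91; total 323.
{P2}: service 331 + fixed 43 = 374
{P2, P3}: service 277 + fixed 108 = 385
{P1, P2, P3}: service 232 + fixed 156 = 388
No other subset beats 323.

Minimum total cost: 323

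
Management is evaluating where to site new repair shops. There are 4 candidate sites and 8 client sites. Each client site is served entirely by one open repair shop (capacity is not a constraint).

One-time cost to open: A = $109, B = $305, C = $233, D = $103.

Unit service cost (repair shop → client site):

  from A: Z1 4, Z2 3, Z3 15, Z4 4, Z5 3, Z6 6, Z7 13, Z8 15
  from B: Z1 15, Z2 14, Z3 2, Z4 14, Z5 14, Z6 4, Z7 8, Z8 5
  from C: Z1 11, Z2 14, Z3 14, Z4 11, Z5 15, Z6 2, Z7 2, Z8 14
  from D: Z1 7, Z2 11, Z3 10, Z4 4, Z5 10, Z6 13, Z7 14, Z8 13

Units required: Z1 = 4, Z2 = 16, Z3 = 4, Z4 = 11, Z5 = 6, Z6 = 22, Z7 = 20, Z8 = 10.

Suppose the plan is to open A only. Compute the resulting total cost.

Total cost: 837

Each client site is assigned to its cheapest site among the open ones.
{A}: Z1→A 4·4=16, Z2→A 3·16=48, Z3→A 15·4=60, Z4→A 4·11=44, Z5→A 3·6=18, Z6→A 6·22=132, Z7→A 13·20=260, Z8→A 15·10=150. Service 728; fixed 109; total 837.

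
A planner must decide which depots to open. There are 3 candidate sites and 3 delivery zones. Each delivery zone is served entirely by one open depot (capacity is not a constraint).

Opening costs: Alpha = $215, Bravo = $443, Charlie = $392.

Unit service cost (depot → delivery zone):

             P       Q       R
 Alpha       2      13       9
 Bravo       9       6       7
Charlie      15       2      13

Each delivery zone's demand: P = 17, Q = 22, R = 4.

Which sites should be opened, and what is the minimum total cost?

For any fixed open set, each delivery zone goes to its cheapest open site; total = fixed + service.
{Alpha}: P→Alpha 2·17=34, Q→Alpha 13·22=286, R→Alpha 9·4=36. Service 356; fixed 215; total 571.
{Alpha, Charlie}: service 114 + fixed 607 = 721
{Charlie}: service 351 + fixed 392 = 743
{Alpha, Bravo, Charlie}: service 106 + fixed 1050 = 1156
(All 7 nonempty subsets were checked; Alpha only is lowest.)

Open Alpha only; minimum total cost 571.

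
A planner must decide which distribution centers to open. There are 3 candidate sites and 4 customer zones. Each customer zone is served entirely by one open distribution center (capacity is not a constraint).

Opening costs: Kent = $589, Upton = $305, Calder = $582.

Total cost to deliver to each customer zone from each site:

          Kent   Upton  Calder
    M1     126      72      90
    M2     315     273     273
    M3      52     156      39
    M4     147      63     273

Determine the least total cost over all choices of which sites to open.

For any fixed open set, each customer zone goes to its cheapest open site; total = fixed + service.
{Upton}: M1→Upton 72, M2→Upton 273, M3→Upton 156, M4→Upton 63. Service 564; fixed 305; total 869.
{Kent}: service 640 + fixed 589 = 1229
{Calder}: service 675 + fixed 582 = 1257
{Kent, Upton, Calder}: service 447 + fixed 1476 = 1923
No other subset beats 869.

Minimum total cost: 869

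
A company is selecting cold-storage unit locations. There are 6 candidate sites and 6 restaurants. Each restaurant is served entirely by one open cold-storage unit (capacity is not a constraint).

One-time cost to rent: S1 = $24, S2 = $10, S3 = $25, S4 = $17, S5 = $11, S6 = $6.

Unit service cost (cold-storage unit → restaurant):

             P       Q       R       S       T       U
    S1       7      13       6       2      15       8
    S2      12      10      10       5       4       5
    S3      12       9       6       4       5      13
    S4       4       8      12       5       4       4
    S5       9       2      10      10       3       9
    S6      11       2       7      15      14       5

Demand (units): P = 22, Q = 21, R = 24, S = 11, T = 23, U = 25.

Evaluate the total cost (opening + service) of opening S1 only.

Total cost: 1162

Each restaurant is assigned to its cheapest site among the open ones.
{S1}: P→S1 7·22=154, Q→S1 13·21=273, R→S1 6·24=144, S→S1 2·11=22, T→S1 15·23=345, U→S1 8·25=200. Service 1138; fixed 24; total 1162.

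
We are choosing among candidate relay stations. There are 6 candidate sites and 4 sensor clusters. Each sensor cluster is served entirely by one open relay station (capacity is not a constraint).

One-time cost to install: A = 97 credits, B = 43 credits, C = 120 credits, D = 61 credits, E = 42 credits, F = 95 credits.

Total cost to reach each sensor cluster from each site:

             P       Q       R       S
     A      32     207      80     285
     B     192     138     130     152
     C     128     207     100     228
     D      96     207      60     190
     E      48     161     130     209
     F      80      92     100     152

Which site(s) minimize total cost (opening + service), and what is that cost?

For any fixed open set, each sensor cluster goes to its cheapest open site; total = fixed + service.
{F}: P→F 80, Q→F 92, R→F 100, S→F 152. Service 424; fixed 95; total 519.
{E, F}: service 392 + fixed 137 = 529
{D, F}: service 384 + fixed 156 = 540
{A, B, C, D, E, F}: P→A 32, Q→F 92, R→D 60, S→B 152. Service 336; fixed 458; total 794.
No other subset beats 519.

Open F only; minimum total cost 519.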